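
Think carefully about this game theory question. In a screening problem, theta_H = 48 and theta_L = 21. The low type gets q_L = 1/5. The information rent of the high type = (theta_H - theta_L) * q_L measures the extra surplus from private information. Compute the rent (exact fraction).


Step 1: theta_H - theta_L = 48 - 21 = 27
Step 2: Information rent = (theta_H - theta_L) * q_L
Step 3: = 27 * 1/5
Step 4: = 27/5

27/5


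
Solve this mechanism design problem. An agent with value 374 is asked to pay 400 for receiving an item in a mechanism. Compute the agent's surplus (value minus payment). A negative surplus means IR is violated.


Step 1: Surplus = value - payment = 374 - 400 = -26
Step 2: IR is violated (surplus < 0)

-26


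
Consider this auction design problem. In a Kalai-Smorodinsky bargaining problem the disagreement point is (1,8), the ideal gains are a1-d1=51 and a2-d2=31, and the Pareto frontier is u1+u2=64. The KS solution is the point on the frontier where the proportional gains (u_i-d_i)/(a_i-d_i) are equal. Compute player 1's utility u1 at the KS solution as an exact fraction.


Step 1: At the KS point, (u1-d1)/r1 = (u2-d2)/r2 = t and u1+u2 = 64
Step 2: u1 = d1 + r1*t and u2 = d2 + r2*t, so (d1 + r1*t) + (d2 + r2*t) = 64
Step 3: t = (64 - 1 - 8)/(51 + 31) = 55/82
Step 4: u1 = d1 + r1*t = 1 + 51 * 55/82 = 2887/82
Step 5: (Check: u2 = d2 + r2*t = 2361/82; u1+u2 = 2887/82 + 2361/82 = 64, on the frontier.)

2887/82


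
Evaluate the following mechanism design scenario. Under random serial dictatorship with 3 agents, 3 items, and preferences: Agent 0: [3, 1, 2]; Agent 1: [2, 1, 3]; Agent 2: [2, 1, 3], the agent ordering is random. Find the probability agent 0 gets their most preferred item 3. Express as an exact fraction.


Step 1: Agent 0 wants item 3
Step 2: There are 6 possible orderings of agents
Step 3: In 6 orderings, agent 0 gets item 3
Step 4: Probability = 6/6 = 1

1


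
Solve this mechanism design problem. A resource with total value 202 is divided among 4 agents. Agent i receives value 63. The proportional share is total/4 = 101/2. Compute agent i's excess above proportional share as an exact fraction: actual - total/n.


Step 1: Proportional share = 202/4 = 101/2
Step 2: Agent's actual allocation = 63
Step 3: Excess = 63 - 101/2 = 25/2

25/2


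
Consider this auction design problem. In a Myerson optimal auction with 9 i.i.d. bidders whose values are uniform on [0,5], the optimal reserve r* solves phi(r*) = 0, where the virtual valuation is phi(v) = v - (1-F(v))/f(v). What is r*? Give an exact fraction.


Step 1: For U[0,5], F(v) = v/5 and f(v) = 1/5
Step 2: phi(v) = v - (1 - v/5)/(1/5) = v - (5 - v) = 2v - 5
Step 3: Set phi(r*) = 0: 2r* - 5 = 0
Step 4: r* = 5/2 (the number of bidders n = 9 does not enter)

5/2


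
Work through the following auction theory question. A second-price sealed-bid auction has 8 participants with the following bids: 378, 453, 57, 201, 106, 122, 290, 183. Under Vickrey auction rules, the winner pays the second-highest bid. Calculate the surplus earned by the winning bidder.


Step 1: Sort bids in descending order: 453, 378, 290, 201, 183, 122, 106, 57
Step 2: The winning bid is the highest: 453
Step 3: The payment equals the second-highest bid: 378
Step 4: Surplus = winner's bid - payment = 453 - 378 = 75

75


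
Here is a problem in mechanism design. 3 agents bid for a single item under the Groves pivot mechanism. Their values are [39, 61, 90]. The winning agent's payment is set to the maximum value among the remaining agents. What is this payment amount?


Step 1: The efficient winner is agent 2 with value 90
Step 2: Other agents' values: [39, 61]
Step 3: Pivot payment = max(others) = 61
Step 4: The winner pays 61

61


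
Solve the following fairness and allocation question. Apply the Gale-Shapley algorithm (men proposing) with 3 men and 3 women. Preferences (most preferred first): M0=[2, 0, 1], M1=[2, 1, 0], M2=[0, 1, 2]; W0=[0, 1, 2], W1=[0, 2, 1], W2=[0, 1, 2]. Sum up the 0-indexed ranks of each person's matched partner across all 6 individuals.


Step 1: Run Gale-Shapley (men propose, women hold best offer):
  M0 proposes to W2; she accepts
  M1 proposes to W2; rejected
  M1 proposes to W1; she accepts
  M2 proposes to W0; she accepts
Step 2: Final matching: W0-M2, W1-M1, W2-M0
Step 3: 0-indexed ranks (man's rank of his match, then woman's): 0 + 2 + 1 + 2 + 0 + 0
Step 4: Total rank sum = 5

5


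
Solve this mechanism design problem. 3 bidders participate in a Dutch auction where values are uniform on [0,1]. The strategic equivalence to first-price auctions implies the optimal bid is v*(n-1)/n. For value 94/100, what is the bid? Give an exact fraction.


Step 1: Dutch auctions are strategically equivalent to first-price auctions
Step 2: The equilibrium bid is b(v) = v*(n-1)/n
Step 3: b = 47/50 * 2/3
Step 4: b = 47/75

47/75


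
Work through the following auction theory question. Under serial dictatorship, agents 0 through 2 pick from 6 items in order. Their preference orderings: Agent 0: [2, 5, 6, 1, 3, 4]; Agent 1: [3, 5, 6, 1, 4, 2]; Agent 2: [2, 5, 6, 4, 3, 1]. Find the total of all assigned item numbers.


Step 1: Agent 0 picks item 2
Step 2: Agent 1 picks item 3
Step 3: Agent 2 picks item 5
Step 4: Sum = 2 + 3 + 5 = 10

10


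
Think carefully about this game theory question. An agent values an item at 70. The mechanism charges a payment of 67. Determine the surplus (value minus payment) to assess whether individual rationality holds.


Step 1: Surplus = value - payment = 70 - 67 = 3
Step 2: IR is satisfied (surplus >= 0)

3


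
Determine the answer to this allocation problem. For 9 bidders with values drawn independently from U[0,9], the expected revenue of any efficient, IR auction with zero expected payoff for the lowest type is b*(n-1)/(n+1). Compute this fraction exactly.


Step 1: By Revenue Equivalence, expected revenue = b*(n-1)/(n+1)
Step 2: Substituting n = 9, b = 9
Step 3: Revenue = 9*(9-1)/(9+1) = 9*8/10
Step 4: Revenue = 72/10 = 36/5

36/5


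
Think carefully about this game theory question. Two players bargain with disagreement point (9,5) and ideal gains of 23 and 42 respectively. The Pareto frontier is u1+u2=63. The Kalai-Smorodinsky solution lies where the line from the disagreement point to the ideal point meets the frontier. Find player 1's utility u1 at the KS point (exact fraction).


Step 1: At the KS point, (u1-d1)/r1 = (u2-d2)/r2 = t and u1+u2 = 63
Step 2: u1 = d1 + r1*t and u2 = d2 + r2*t, so (d1 + r1*t) + (d2 + r2*t) = 63
Step 3: t = (63 - 9 - 5)/(23 + 42) = 49/65
Step 4: u1 = d1 + r1*t = 9 + 23 * 49/65 = 1712/65
Step 5: (Check: u2 = d2 + r2*t = 2383/65; u1+u2 = 1712/65 + 2383/65 = 63, on the frontier.)

1712/65


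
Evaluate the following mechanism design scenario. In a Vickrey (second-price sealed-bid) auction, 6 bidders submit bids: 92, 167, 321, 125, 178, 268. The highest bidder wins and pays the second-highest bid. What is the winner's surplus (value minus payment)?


Step 1: Sort bids in descending order: 321, 268, 178, 167, 125, 92
Step 2: The winning bid is the highest: 321
Step 3: The payment equals the second-highest bid: 268
Step 4: Surplus = winner's bid - payment = 321 - 268 = 53

53


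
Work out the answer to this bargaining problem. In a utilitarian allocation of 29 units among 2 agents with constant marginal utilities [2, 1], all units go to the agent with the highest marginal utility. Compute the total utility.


Step 1: The marginal utilities are [2, 1]
Step 2: The highest marginal utility is 2
Step 3: All 29 units go to that agent
Step 4: Total utility = 2 * 29 = 58

58


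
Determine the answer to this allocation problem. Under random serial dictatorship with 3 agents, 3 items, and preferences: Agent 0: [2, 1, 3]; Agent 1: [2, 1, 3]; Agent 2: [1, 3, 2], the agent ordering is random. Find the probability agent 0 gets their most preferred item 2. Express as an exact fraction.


Step 1: Agent 0 wants item 2
Step 2: There are 6 possible orderings of agents
Step 3: In 3 orderings, agent 0 gets item 2
Step 4: Probability = 3/6 = 1/2

1/2


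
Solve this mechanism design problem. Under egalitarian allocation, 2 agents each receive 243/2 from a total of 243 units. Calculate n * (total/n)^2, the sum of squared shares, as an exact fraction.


Step 1: Each agent's share = 243/2
Step 2: Square of each share = (243/2)^2 = 59049/4
Step 3: Sum of squares = 2 * 59049/4 = 59049/2

59049/2


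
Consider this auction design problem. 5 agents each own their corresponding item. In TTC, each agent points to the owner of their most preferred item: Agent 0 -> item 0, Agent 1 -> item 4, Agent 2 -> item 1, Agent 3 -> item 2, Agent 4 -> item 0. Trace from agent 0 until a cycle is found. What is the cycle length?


Step 1: Trace the pointer graph from agent 0: 0 -> 0
Step 2: A cycle is detected when we revisit agent 0
Step 3: The cycle is: 0 -> 0
Step 4: Cycle length = 1

1


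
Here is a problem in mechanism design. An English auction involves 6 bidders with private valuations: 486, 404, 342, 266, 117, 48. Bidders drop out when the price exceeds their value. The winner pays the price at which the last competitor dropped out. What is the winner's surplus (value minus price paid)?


Step 1: Identify the highest value: 486
Step 2: Identify the second-highest value: 404
Step 3: The final price = second-highest value = 404
Step 4: Surplus = 486 - 404 = 82

82


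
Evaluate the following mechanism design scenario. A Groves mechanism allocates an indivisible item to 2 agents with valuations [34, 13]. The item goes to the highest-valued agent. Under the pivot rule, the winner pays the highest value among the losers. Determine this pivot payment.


Step 1: The efficient winner is agent 0 with value 34
Step 2: Other agents' values: [13]
Step 3: Pivot payment = max(others) = 13
Step 4: The winner pays 13

13


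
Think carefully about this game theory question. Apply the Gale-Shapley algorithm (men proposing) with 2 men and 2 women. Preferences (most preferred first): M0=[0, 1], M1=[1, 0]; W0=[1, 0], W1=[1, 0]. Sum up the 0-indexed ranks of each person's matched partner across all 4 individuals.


Step 1: Run Gale-Shapley (men propose, women hold best offer):
  M0 proposes to W0; she accepts
  M1 proposes to W1; she accepts
Step 2: Final matching: W0-M0, W1-M1
Step 3: 0-indexed ranks (man's rank of his match, then woman's): 0 + 1 + 0 + 0
Step 4: Total rank sum = 1

1


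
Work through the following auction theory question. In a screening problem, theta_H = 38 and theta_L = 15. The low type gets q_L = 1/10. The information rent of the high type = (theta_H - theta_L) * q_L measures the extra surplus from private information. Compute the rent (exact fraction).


Step 1: theta_H - theta_L = 38 - 15 = 23
Step 2: Information rent = (theta_H - theta_L) * q_L
Step 3: = 23 * 1/10
Step 4: = 23/10

23/10


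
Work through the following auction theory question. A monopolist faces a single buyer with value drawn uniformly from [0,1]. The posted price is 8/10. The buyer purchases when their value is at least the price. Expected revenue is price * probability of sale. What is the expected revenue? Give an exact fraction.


Step 1: Posted price r = 4/5, value support [0,1]
Step 2: P(v >= r) = (1 - 4/5)/1 = 1/5
Step 3: Expected revenue = r * P(v >= r) = 4/5 * 1/5
Step 4: Revenue = 4/25

4/25


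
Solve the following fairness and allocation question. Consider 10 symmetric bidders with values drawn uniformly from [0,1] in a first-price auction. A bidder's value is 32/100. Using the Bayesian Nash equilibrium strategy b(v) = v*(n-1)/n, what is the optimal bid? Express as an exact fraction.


Step 1: The symmetric BNE bidding function is b(v) = v * (n-1) / n
Step 2: Substitute v = 8/25 and n = 10
Step 3: b = 8/25 * 9/10
Step 4: b = 36/125

36/125


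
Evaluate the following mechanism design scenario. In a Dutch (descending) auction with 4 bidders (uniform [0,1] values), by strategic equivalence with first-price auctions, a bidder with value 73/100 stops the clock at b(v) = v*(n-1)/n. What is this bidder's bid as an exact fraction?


Step 1: Dutch auctions are strategically equivalent to first-price auctions
Step 2: The equilibrium bid is b(v) = v*(n-1)/n
Step 3: b = 73/100 * 3/4
Step 4: b = 219/400

219/400


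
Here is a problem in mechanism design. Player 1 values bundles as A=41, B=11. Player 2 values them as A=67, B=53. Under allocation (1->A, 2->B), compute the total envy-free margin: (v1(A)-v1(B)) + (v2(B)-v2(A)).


Step 1: Player 1's margin = v1(A) - v1(B) = 41 - 11 = 30
Step 2: Player 2's margin = v2(B) - v2(A) = 53 - 67 = -14
Step 3: Total margin = 30 + -14 = 16

16


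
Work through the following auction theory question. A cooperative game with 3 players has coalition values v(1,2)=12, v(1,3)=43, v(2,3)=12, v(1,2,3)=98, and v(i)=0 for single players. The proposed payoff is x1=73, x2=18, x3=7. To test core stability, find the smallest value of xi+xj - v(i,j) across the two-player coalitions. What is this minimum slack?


Step 1: Slack for coalition (1,2): x1+x2 - v12 = 91 - 12 = 79
Step 2: Slack for coalition (1,3): x1+x3 - v13 = 80 - 43 = 37
Step 3: Slack for coalition (2,3): x2+x3 - v23 = 25 - 12 = 13
Step 4: Minimum slack = min(79, 37, 13) = 13, attained by (2,3); no pair can gain by deviating, so the allocation is in the core

13


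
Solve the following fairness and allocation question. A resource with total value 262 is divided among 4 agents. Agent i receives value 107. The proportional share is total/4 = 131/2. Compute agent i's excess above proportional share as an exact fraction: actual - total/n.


Step 1: Proportional share = 262/4 = 131/2
Step 2: Agent's actual allocation = 107
Step 3: Excess = 107 - 131/2 = 83/2

83/2


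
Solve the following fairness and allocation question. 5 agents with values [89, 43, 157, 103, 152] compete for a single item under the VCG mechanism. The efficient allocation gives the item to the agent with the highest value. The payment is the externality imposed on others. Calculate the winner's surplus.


Step 1: The winner is the agent with the highest value: agent 2 with value 157
Step 2: Values of other agents: [89, 43, 103, 152]
Step 3: VCG payment = max of others' values = 152
Step 4: Surplus = 157 - 152 = 5

5


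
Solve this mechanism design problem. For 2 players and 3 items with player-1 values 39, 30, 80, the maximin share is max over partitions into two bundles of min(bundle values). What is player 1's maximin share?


Step 1: Item values = 39, 30, 80
Step 2: Enumerate all 2-bundle partitions and take the smaller bundle:
  Partition 1: {39} vs {30,80} -> bundles 39, 110; min = 39
  Partition 2: {30} vs {39,80} -> bundles 30, 119; min = 30
  Partition 3: {80} vs {39,30} -> bundles 80, 69; min = 69
Step 3: MMS = max(39, 30, 69) = 69

69


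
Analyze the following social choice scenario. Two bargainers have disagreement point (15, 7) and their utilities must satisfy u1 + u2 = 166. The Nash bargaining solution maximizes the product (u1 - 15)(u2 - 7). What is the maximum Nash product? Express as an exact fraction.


Step 1: The Nash solution splits surplus symmetrically above the disagreement point
Step 2: u1 = (total + d1 - d2)/2 = (166 + 15 - 7)/2 = 87
Step 3: u2 = (total - d1 + d2)/2 = (166 - 15 + 7)/2 = 79
Step 4: Nash product = (87 - 15) * (79 - 7)
Step 5: = 72 * 72 = 5184

5184


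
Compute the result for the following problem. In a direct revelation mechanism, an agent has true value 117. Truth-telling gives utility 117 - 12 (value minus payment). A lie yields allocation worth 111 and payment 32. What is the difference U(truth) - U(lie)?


Step 1: U(truth) = value - payment = 117 - 12 = 105
Step 2: U(lie) = allocation - payment = 111 - 32 = 79
Step 3: IC gap = 105 - 79 = 26

26


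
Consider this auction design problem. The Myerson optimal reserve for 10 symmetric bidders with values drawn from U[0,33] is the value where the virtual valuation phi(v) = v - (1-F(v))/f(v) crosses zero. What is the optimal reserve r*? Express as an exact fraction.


Step 1: For U[0,33], F(v) = v/33 and f(v) = 1/33
Step 2: phi(v) = v - (1 - v/33)/(1/33) = v - (33 - v) = 2v - 33
Step 3: Set phi(r*) = 0: 2r* - 33 = 0
Step 4: r* = 33/2 (the number of bidders n = 10 does not enter)

33/2


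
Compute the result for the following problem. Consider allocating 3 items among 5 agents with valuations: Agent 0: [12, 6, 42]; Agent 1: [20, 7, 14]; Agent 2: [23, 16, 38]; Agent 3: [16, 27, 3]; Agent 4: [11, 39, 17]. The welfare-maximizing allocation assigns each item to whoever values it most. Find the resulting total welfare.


Step 1: For each item, find the maximum value among all agents.
Step 2: Item 0 -> Agent 2 (value 23)
Step 3: Item 1 -> Agent 4 (value 39)
Step 4: Item 2 -> Agent 0 (value 42)
Step 5: Total welfare = 23 + 39 + 42 = 104

104


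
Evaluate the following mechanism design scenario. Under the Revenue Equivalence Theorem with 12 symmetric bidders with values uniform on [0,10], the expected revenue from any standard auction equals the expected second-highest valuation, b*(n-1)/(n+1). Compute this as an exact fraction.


Step 1: By Revenue Equivalence, expected revenue = b*(n-1)/(n+1)
Step 2: Substituting n = 12, b = 10
Step 3: Revenue = 10*(12-1)/(12+1) = 10*11/13
Step 4: Revenue = 110/13

110/13


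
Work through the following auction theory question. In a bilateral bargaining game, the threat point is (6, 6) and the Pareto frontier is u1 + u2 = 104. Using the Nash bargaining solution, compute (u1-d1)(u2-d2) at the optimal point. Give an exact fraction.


Step 1: The Nash solution splits surplus symmetrically above the disagreement point
Step 2: u1 = (total + d1 - d2)/2 = (104 + 6 - 6)/2 = 52
Step 3: u2 = (total - d1 + d2)/2 = (104 - 6 + 6)/2 = 52
Step 4: Nash product = (52 - 6) * (52 - 6)
Step 5: = 46 * 46 = 2116

2116


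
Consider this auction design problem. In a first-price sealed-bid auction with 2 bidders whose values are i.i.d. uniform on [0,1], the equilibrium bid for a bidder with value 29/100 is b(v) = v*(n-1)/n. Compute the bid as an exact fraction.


Step 1: The symmetric BNE bidding function is b(v) = v * (n-1) / n
Step 2: Substitute v = 29/100 and n = 2
Step 3: b = 29/100 * 1/2
Step 4: b = 29/200

29/200


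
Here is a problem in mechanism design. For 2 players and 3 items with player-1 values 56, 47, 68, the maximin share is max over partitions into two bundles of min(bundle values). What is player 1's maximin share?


Step 1: Item values = 56, 47, 68
Step 2: Enumerate all 2-bundle partitions and take the smaller bundle:
  Partition 1: {56} vs {47,68} -> bundles 56, 115; min = 56
  Partition 2: {47} vs {56,68} -> bundles 47, 124; min = 47
  Partition 3: {68} vs {56,47} -> bundles 68, 103; min = 68
Step 3: MMS = max(56, 47, 68) = 68

68


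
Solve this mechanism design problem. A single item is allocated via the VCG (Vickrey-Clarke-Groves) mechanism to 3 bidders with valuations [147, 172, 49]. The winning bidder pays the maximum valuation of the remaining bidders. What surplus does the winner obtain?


Step 1: The winner is the agent with the highest value: agent 1 with value 172
Step 2: Values of other agents: [147, 49]
Step 3: VCG payment = max of others' values = 147
Step 4: Surplus = 172 - 147 = 25

25


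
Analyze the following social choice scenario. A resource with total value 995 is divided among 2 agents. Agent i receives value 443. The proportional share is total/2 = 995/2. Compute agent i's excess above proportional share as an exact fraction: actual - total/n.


Step 1: Proportional share = 995/2
Step 2: Agent's actual allocation = 443
Step 3: Excess = 443 - 995/2 = -109/2

-109/2


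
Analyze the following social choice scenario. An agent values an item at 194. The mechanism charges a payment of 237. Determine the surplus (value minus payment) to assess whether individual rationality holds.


Step 1: Surplus = value - payment = 194 - 237 = -43
Step 2: IR is violated (surplus < 0)

-43


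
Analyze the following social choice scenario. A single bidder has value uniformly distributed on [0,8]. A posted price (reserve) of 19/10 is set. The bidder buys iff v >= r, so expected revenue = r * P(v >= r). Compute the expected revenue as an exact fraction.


Step 1: Posted price r = 19/10, value support [0,8]
Step 2: P(v >= r) = (8 - 19/10)/8 = 61/80
Step 3: Expected revenue = r * P(v >= r) = 19/10 * 61/80
Step 4: Revenue = 1159/800

1159/800


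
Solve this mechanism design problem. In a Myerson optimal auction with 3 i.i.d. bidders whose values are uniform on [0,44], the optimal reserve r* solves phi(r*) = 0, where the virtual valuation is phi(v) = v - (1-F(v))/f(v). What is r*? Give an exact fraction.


Step 1: For U[0,44], F(v) = v/44 and f(v) = 1/44
Step 2: phi(v) = v - (1 - v/44)/(1/44) = v - (44 - v) = 2v - 44
Step 3: Set phi(r*) = 0: 2r* - 44 = 0
Step 4: r* = 44/2 = 22 (the number of bidders n = 3 does not enter)

22


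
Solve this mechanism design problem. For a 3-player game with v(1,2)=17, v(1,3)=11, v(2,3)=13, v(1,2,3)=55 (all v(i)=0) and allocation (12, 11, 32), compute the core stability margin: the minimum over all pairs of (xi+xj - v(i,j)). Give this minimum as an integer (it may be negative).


Step 1: Slack for coalition (1,2): x1+x2 - v12 = 23 - 17 = 6
Step 2: Slack for coalition (1,3): x1+x3 - v13 = 44 - 11 = 33
Step 3: Slack for coalition (2,3): x2+x3 - v23 = 43 - 13 = 30
Step 4: Minimum slack = min(6, 33, 30) = 6, attained by (1,2); no pair can gain by deviating, so the allocation is in the core

6


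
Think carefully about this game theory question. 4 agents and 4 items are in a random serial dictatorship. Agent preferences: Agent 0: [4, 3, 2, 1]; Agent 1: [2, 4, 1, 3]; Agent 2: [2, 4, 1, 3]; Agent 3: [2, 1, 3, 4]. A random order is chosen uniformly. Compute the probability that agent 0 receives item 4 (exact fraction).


Step 1: Agent 0 wants item 4
Step 2: There are 24 possible orderings of agents
Step 3: In 14 orderings, agent 0 gets item 4
Step 4: Probability = 14/24 = 7/12

7/12


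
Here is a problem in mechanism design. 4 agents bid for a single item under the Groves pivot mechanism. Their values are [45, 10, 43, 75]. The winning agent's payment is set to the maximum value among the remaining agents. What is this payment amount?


Step 1: The efficient winner is agent 3 with value 75
Step 2: Other agents' values: [45, 10, 43]
Step 3: Pivot payment = max(others) = 45
Step 4: The winner pays 45

45


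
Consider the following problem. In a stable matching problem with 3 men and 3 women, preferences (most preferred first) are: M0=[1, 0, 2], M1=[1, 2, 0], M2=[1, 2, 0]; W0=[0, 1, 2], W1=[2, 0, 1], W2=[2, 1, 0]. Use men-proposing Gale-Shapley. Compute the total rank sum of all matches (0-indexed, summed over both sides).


Step 1: Run Gale-Shapley (men propose, women hold best offer):
  M0 proposes to W1; she accepts
  M1 proposes to W1; rejected
  M1 proposes to W2; she accepts
  M2 proposes to W1; she switches from M0
  M0 proposes to W0; she accepts
Step 2: Final matching: W0-M0, W1-M2, W2-M1
Step 3: 0-indexed ranks (man's rank of his match, then woman's): 1 + 0 + 0 + 0 + 1 + 1
Step 4: Total rank sum = 3

3


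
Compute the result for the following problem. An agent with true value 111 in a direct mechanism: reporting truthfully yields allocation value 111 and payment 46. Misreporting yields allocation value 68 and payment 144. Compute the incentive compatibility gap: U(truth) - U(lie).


Step 1: U(truth) = value - payment = 111 - 46 = 65
Step 2: U(lie) = allocation - payment = 68 - 144 = -76
Step 3: IC gap = 65 - (-76) = 141

141


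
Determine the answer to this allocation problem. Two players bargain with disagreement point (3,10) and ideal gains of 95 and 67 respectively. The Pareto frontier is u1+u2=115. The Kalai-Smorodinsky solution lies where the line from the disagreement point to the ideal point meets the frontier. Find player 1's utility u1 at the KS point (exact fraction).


Step 1: At the KS point, (u1-d1)/r1 = (u2-d2)/r2 = t and u1+u2 = 115
Step 2: u1 = d1 + r1*t and u2 = d2 + r2*t, so (d1 + r1*t) + (d2 + r2*t) = 115
Step 3: t = (115 - 3 - 10)/(95 + 67) = 102/162 = 17/27
Step 4: u1 = d1 + r1*t = 3 + 95 * 17/27 = 1696/27
Step 5: (Check: u2 = d2 + r2*t = 1409/27; u1+u2 = 1696/27 + 1409/27 = 115, on the frontier.)

1696/27


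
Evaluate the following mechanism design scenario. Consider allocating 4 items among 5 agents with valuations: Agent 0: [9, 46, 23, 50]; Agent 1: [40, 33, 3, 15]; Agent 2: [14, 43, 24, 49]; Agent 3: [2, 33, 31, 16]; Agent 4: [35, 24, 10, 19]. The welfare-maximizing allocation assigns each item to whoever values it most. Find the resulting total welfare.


Step 1: For each item, find the maximum value among all agents.
Step 2: Item 0 -> Agent 1 (value 40)
Step 3: Item 1 -> Agent 0 (value 46)
Step 4: Item 2 -> Agent 3 (value 31)
Step 5: Item 3 -> Agent 0 (value 50)
Step 6: Total welfare = 40 + 46 + 31 + 50 = 167

167


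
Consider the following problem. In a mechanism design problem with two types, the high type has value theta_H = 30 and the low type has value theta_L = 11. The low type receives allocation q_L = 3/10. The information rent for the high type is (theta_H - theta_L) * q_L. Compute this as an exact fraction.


Step 1: theta_H - theta_L = 30 - 11 = 19
Step 2: Information rent = (theta_H - theta_L) * q_L
Step 3: = 19 * 3/10
Step 4: = 57/10

57/10


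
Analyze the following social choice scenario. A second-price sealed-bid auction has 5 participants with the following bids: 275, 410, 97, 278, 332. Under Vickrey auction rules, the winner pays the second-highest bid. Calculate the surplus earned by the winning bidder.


Step 1: Sort bids in descending order: 410, 332, 278, 275, 97
Step 2: The winning bid is the highest: 410
Step 3: The payment equals the second-highest bid: 332
Step 4: Surplus = winner's bid - payment = 410 - 332 = 78

78


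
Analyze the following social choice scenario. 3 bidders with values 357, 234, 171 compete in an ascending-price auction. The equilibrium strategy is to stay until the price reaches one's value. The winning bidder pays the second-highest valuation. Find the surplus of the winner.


Step 1: Identify the highest value: 357
Step 2: Identify the second-highest value: 234
Step 3: The final price = second-highest value = 234
Step 4: Surplus = 357 - 234 = 123

123


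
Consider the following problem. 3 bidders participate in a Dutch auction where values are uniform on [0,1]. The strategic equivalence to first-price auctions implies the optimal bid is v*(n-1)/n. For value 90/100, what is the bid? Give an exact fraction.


Step 1: Dutch auctions are strategically equivalent to first-price auctions
Step 2: The equilibrium bid is b(v) = v*(n-1)/n
Step 3: b = 9/10 * 2/3
Step 4: b = 3/5

3/5


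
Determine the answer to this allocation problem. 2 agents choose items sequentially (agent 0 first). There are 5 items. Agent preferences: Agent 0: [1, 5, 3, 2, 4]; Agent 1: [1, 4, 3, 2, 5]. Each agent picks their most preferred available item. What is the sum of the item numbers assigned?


Step 1: Agent 0 picks item 1
Step 2: Agent 1 picks item 4
Step 3: Sum = 1 + 4 = 5

5


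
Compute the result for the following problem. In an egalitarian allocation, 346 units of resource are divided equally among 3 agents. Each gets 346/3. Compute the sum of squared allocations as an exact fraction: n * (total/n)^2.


Step 1: Each agent's share = 346/3
Step 2: Square of each share = (346/3)^2 = 119716/9
Step 3: Sum of squares = 3 * 119716/9 = 119716/3

119716/3


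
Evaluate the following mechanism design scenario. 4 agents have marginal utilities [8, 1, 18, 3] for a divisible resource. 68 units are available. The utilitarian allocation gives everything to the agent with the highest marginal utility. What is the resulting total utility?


Step 1: The marginal utilities are [8, 1, 18, 3]
Step 2: The highest marginal utility is 18
Step 3: All 68 units go to that agent
Step 4: Total utility = 18 * 68 = 1224

1224


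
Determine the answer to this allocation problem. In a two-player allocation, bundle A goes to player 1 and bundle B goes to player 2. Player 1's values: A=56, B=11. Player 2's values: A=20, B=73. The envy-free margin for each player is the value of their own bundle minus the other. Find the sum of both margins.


Step 1: Player 1's margin = v1(A) - v1(B) = 56 - 11 = 45
Step 2: Player 2's margin = v2(B) - v2(A) = 73 - 20 = 53
Step 3: Total margin = 45 + 53 = 98

98


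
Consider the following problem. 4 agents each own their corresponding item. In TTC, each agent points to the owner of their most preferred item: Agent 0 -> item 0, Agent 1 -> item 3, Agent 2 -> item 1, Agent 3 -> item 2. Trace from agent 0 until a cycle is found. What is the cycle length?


Step 1: Trace the pointer graph from agent 0: 0 -> 0
Step 2: A cycle is detected when we revisit agent 0
Step 3: The cycle is: 0 -> 0
Step 4: Cycle length = 1

1


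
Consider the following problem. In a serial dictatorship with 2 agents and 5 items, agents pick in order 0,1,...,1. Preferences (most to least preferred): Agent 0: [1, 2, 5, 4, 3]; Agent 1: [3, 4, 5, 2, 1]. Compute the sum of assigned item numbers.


Step 1: Agent 0 picks item 1
Step 2: Agent 1 picks item 3
Step 3: Sum = 1 + 3 = 4

4


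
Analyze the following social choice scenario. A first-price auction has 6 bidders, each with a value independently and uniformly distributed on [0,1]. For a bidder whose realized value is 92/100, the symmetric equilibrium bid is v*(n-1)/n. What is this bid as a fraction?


Step 1: The symmetric BNE bidding function is b(v) = v * (n-1) / n
Step 2: Substitute v = 23/25 and n = 6
Step 3: b = 23/25 * 5/6
Step 4: b = 23/30

23/30


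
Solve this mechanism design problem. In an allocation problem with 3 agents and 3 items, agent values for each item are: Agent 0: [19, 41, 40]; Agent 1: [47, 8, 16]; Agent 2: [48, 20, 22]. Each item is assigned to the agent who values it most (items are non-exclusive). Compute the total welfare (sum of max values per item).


Step 1: For each item, find the maximum value among all agents.
Step 2: Item 0 -> Agent 2 (value 48)
Step 3: Item 1 -> Agent 0 (value 41)
Step 4: Item 2 -> Agent 0 (value 40)
Step 5: Total welfare = 48 + 41 + 40 = 129

129


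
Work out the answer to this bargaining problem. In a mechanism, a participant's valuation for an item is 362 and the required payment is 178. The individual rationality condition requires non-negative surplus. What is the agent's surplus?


Step 1: Surplus = value - payment = 362 - 178 = 184
Step 2: IR is satisfied (surplus >= 0)

184


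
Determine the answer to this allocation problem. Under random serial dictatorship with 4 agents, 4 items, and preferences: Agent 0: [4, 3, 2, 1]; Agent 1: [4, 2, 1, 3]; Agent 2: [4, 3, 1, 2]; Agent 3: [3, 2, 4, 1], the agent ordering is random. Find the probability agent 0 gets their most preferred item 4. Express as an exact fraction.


Step 1: Agent 0 wants item 4
Step 2: There are 24 possible orderings of agents
Step 3: In 8 orderings, agent 0 gets item 4
Step 4: Probability = 8/24 = 1/3

1/3


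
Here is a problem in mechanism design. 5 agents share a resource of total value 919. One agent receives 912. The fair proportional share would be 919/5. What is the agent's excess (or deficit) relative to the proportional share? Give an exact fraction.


Step 1: Proportional share = 919/5
Step 2: Agent's actual allocation = 912
Step 3: Excess = 912 - 919/5 = 3641/5

3641/5


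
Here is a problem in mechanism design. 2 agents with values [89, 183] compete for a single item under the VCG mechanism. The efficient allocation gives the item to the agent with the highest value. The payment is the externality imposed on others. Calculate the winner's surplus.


Step 1: The winner is the agent with the highest value: agent 1 with value 183
Step 2: Values of other agents: [89]
Step 3: VCG payment = max of others' values = 89
Step 4: Surplus = 183 - 89 = 94

94


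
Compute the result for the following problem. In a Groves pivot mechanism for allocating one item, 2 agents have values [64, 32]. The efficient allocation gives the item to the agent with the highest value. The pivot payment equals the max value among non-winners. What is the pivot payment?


Step 1: The efficient winner is agent 0 with value 64
Step 2: Other agents' values: [32]
Step 3: Pivot payment = max(others) = 32
Step 4: The winner pays 32

32


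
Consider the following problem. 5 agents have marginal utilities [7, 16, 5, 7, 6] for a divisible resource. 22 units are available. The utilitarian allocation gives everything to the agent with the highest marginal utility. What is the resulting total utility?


Step 1: The marginal utilities are [7, 16, 5, 7, 6]
Step 2: The highest marginal utility is 16
Step 3: All 22 units go to that agent
Step 4: Total utility = 16 * 22 = 352

352


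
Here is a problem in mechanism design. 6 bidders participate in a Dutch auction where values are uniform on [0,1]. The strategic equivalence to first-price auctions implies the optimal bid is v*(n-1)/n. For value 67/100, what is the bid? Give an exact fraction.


Step 1: Dutch auctions are strategically equivalent to first-price auctions
Step 2: The equilibrium bid is b(v) = v*(n-1)/n
Step 3: b = 67/100 * 5/6
Step 4: b = 67/120

67/120


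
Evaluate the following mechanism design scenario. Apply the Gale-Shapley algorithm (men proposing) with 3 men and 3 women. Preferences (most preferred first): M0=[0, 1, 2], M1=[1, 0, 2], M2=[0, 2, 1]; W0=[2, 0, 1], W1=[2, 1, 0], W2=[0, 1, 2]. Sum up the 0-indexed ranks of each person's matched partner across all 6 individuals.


Step 1: Run Gale-Shapley (men propose, women hold best offer):
  M0 proposes to W0; she accepts
  M1 proposes to W1; she accepts
  M2 proposes to W0; she switches from M0
  M0 proposes to W1; rejected
  M0 proposes to W2; she accepts
Step 2: Final matching: W0-M2, W1-M1, W2-M0
Step 3: 0-indexed ranks (man's rank of his match, then woman's): 0 + 0 + 0 + 1 + 2 + 0
Step 4: Total rank sum = 3

3


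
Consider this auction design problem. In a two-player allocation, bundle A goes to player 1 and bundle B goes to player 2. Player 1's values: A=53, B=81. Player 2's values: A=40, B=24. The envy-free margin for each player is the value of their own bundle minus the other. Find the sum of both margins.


Step 1: Player 1's margin = v1(A) - v1(B) = 53 - 81 = -28
Step 2: Player 2's margin = v2(B) - v2(A) = 24 - 40 = -16
Step 3: Total margin = -28 + -16 = -44

-44


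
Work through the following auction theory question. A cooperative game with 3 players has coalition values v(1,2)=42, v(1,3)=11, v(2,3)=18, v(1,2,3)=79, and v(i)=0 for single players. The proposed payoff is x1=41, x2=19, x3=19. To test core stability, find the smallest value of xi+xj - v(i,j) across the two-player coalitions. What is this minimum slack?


Step 1: Slack for coalition (1,2): x1+x2 - v12 = 60 - 42 = 18
Step 2: Slack for coalition (1,3): x1+x3 - v13 = 60 - 11 = 49
Step 3: Slack for coalition (2,3): x2+x3 - v23 = 38 - 18 = 20
Step 4: Minimum slack = min(18, 49, 20) = 18, attained by (1,2); no pair can gain by deviating, so the allocation is in the core

18


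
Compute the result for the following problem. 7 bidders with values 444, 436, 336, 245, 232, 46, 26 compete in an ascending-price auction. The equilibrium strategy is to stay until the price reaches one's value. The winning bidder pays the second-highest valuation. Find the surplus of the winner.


Step 1: Identify the highest value: 444
Step 2: Identify the second-highest value: 436
Step 3: The final price = second-highest value = 436
Step 4: Surplus = 444 - 436 = 8

8


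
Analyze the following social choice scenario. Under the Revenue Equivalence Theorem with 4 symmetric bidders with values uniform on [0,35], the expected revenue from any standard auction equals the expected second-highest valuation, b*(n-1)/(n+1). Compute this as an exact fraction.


Step 1: By Revenue Equivalence, expected revenue = b*(n-1)/(n+1)
Step 2: Substituting n = 4, b = 35
Step 3: Revenue = 35*(4-1)/(4+1) = 35*3/5
Step 4: Revenue = 105/5 = 21

21


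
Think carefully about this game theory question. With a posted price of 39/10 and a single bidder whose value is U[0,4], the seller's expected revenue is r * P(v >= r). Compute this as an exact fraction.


Step 1: Posted price r = 39/10, value support [0,4]
Step 2: P(v >= r) = (4 - 39/10)/4 = 1/40
Step 3: Expected revenue = r * P(v >= r) = 39/10 * 1/40
Step 4: Revenue = 39/400

39/400


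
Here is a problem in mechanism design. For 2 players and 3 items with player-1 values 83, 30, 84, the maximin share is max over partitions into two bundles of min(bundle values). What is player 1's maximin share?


Step 1: Item values = 83, 30, 84
Step 2: Enumerate all 2-bundle partitions and take the smaller bundle:
  Partition 1: {83} vs {30,84} -> bundles 83, 114; min = 83
  Partition 2: {30} vs {83,84} -> bundles 30, 167; min = 30
  Partition 3: {84} vs {83,30} -> bundles 84, 113; min = 84
Step 3: MMS = max(83, 30, 84) = 84

84


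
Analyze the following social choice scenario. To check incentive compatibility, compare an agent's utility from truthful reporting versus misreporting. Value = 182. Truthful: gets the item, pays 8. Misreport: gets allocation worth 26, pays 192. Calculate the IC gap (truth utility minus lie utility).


Step 1: U(truth) = value - payment = 182 - 8 = 174
Step 2: U(lie) = allocation - payment = 26 - 192 = -166
Step 3: IC gap = 174 - (-166) = 340

340


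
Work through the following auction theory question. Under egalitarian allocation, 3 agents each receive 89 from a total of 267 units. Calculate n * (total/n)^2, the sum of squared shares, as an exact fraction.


Step 1: Each agent's share = 267/3 = 89
Step 2: Square of each share = (89)^2 = 7921
Step 3: Sum of squares = 3 * 7921 = 23763

23763


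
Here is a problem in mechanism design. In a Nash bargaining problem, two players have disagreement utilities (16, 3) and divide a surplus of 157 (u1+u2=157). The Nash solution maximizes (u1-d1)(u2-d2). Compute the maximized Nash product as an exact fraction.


Step 1: The Nash solution splits surplus symmetrically above the disagreement point
Step 2: u1 = (total + d1 - d2)/2 = (157 + 16 - 3)/2 = 85
Step 3: u2 = (total - d1 + d2)/2 = (157 - 16 + 3)/2 = 72
Step 4: Nash product = (85 - 16) * (72 - 3)
Step 5: = 69 * 69 = 4761

4761


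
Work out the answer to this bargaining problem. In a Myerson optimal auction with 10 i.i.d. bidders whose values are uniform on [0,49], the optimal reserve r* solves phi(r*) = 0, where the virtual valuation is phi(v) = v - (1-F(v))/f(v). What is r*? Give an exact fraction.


Step 1: For U[0,49], F(v) = v/49 and f(v) = 1/49
Step 2: phi(v) = v - (1 - v/49)/(1/49) = v - (49 - v) = 2v - 49
Step 3: Set phi(r*) = 0: 2r* - 49 = 0
Step 4: r* = 49/2 (the number of bidders n = 10 does not enter)

49/2


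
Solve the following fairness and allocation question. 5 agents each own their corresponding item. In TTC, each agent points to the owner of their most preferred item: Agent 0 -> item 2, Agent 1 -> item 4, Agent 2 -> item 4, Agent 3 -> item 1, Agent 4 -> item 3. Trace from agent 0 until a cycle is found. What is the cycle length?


Step 1: Trace the pointer graph from agent 0: 0 -> 2 -> 4 -> 3 -> 1 -> 4
Step 2: A cycle is detected when we revisit agent 4
Step 3: The cycle is: 4 -> 3 -> 1 -> 4
Step 4: Cycle length = 3

3


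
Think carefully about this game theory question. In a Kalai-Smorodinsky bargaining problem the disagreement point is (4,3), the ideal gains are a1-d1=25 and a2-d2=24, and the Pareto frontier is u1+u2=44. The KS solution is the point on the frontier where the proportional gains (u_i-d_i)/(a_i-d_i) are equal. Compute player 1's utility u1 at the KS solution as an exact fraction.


Step 1: At the KS point, (u1-d1)/r1 = (u2-d2)/r2 = t and u1+u2 = 44
Step 2: u1 = d1 + r1*t and u2 = d2 + r2*t, so (d1 + r1*t) + (d2 + r2*t) = 44
Step 3: t = (44 - 4 - 3)/(25 + 24) = 37/49
Step 4: u1 = d1 + r1*t = 4 + 25 * 37/49 = 1121/49
Step 5: (Check: u2 = d2 + r2*t = 1035/49; u1+u2 = 1121/49 + 1035/49 = 44, on the frontier.)

1121/49
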